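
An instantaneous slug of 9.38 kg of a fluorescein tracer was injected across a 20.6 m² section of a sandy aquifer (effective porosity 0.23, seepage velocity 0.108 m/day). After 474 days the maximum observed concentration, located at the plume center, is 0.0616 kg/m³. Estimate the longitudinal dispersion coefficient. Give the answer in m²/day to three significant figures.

At the plume center C_max = M/(n_e·A·√(4πDt)), so D = M²/(4πt·(n_e·A·C_max)²).
n_e·A·C_max = 0.23 × 20.6 × 0.0616 = 0.2919 kg/m.
D = 9.38²/(4π × 474 × 0.2919²) = 0.173 m²/day.

0.173 m²/day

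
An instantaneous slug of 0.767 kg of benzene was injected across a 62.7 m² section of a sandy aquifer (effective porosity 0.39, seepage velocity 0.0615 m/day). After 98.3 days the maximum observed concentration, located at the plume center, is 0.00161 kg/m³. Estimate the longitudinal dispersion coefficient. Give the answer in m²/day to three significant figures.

0.307 m²/day

At the plume center C_max = M/(n_e·A·√(4πDt)), so D = M²/(4πt·(n_e·A·C_max)²).
n_e·A·C_max = 0.39 × 62.7 × 0.00161 = 0.03937 kg/m.
D = 0.767²/(4π × 98.3 × 0.03937²) = 0.307 m²/day.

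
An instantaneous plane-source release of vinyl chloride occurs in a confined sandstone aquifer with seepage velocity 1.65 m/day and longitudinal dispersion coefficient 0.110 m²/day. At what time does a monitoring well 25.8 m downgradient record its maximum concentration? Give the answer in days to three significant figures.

For the 1D instantaneous-source solution, setting ∂C/∂t = 0 at fixed x gives v²t² + 2Dt − x² = 0, so t = (√(D² + v²x²) − D)/v².
√(D² + v²x²) = √(0.110² + 1.65² × 25.8²) = 42.57; v² = 2.7225.
t = (42.57 − 0.110)/2.7225 = 15.6 days (vs. the pure-advection estimate x/v = 15.6 d).

15.6 days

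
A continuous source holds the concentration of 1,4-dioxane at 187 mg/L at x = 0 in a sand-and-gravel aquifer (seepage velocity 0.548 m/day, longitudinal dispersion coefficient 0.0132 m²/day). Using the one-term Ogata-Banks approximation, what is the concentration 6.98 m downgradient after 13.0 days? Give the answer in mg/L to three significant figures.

112 mg/L

For a continuous step input, C/C₀ ≈ ½·erfc((x−vt)/(2√(Dt))).
vt = 0.548 × 13.0 = 7.124 m and 2√(Dt) = 2√(0.0132 × 13.0) = 0.8285 m.
Argument (x−vt)/(2√(Dt)) = (6.98 − 7.124)/0.8285 = -0.1738; ½·erfc(-0.1738) = 0.5971.
C = 187 × 0.5971 = 112 mg/L.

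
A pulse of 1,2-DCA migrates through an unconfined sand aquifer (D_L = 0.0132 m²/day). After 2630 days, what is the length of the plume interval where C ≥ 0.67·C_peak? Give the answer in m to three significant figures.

14.9 m

The plume is Gaussian with σ = √(2Dt) = √(2 × 0.0132 × 2630) = 8.333 m.
C/C_peak = exp(−Δx²/(2σ²)) = 0.67 ⇒ Δx = σ·√(−2 ln 0.67) = 8.333 × 0.8950 = 7.458 m.
Width = 2Δx = 14.9 m.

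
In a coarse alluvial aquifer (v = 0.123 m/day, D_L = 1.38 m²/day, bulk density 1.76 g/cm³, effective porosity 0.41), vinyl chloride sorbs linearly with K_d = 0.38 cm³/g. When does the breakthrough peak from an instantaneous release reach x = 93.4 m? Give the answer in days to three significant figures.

Retardation factor R = 1 + ρ_b·K_d/n = 1 + 1.76 × 0.38/0.41 = 2.631.
Sorption retards both mechanisms: v_R = v/R = 0.04675 m/day, D_R = D/R = 0.5245 m²/day.
Peak time from v_R²t² + 2D_R t − x² = 0: t = (√(D_R² + v_R²x²) − D_R)/v_R².
√(D_R² + v_R²x²) = √(0.5245² + 0.04675² × 93.4²) = 4.398; v_R² = 0.002186.
t = (4.398 − 0.5245)/0.002186 = 1770 days.

1770 days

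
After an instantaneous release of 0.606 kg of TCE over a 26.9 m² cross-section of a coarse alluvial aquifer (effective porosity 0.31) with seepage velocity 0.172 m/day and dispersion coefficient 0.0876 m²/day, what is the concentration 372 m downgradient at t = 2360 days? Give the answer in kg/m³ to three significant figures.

0.000355 kg/m³

For an instantaneous plane source, C(x,t) = M/(n_e·A·√(4πDt)) · exp(−(x−vt)²/(4Dt)), with n_e·A the pore (flow) area.
Plume center vt = 0.172 × 2360 = 405.92 m, so the well at 372 m is 33.92 m upgradient of the peak.
√(4πDt) = 50.97 m, giving peak height M/(n_e·A·√(4πDt)) = 0.606/(0.31 × 26.9 × 50.97) = 0.001426 kg/m³.
(x−vt)²/(4Dt) = (-33.92)²/(4 × 0.0876 × 2360) = 1.391; exp(−1.391) = 0.2488.
C = 0.001426 × 0.2488 = 0.000355 kg/m³.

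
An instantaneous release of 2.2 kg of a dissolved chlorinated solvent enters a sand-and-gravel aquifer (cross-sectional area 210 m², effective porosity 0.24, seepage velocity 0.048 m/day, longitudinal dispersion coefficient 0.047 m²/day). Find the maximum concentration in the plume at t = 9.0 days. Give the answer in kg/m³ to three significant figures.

The peak of an instantaneous 1D plume sits at x = vt; there the Gaussian factor is 1 and C_max = M/(n_e·A·√(4πDt)), where n_e·A is the pore area the mass is dissolved in.
√(4πDt) = √(4π × 0.047 × 9.0) = 2.306 m, so C_max = 2.2/(0.24 × 210 × 2.306) = 0.0189 kg/m³.

0.0189 kg/m³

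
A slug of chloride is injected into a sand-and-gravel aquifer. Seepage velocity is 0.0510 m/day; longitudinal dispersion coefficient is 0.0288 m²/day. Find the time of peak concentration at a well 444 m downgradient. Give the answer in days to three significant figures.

For the 1D instantaneous-source solution, setting ∂C/∂t = 0 at fixed x gives v²t² + 2Dt − x² = 0, so t = (√(D² + v²x²) − D)/v².
√(D² + v²x²) = √(0.0288² + 0.0510² × 444²) = 22.64; v² = 0.002601.
t = (22.64 − 0.0288)/0.002601 = 8690 days (vs. the pure-advection estimate x/v = 8710 d).

8690 days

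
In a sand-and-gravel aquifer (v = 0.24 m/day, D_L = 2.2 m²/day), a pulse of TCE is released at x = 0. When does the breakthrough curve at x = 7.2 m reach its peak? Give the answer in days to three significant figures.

10.4 days

For the 1D instantaneous-source solution, setting ∂C/∂t = 0 at fixed x gives v²t² + 2Dt − x² = 0, so t = (√(D² + v²x²) − D)/v².
√(D² + v²x²) = √(2.2² + 0.24² × 7.2²) = 2.797; v² = 0.0576.
t = (2.797 − 2.2)/0.0576 = 10.4 days (vs. the pure-advection estimate x/v = 30.0 d).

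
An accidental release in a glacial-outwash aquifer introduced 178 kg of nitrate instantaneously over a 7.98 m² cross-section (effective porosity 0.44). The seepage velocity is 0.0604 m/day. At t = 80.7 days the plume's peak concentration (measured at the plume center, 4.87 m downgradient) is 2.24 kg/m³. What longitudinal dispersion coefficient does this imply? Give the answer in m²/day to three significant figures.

0.505 m²/day

At the plume center C_max = M/(n_e·A·√(4πDt)), so D = M²/(4πt·(n_e·A·C_max)²).
n_e·A·C_max = 0.44 × 7.98 × 2.24 = 7.865 kg/m.
D = 178²/(4π × 80.7 × 7.865²) = 0.505 m²/day.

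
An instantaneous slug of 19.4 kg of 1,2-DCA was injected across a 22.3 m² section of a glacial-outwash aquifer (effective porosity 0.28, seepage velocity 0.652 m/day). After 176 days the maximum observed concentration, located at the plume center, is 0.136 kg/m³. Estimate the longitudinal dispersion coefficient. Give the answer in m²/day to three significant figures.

0.236 m²/day

At the plume center C_max = M/(n_e·A·√(4πDt)), so D = M²/(4πt·(n_e·A·C_max)²).
n_e·A·C_max = 0.28 × 22.3 × 0.136 = 0.8492 kg/m.
D = 19.4²/(4π × 176 × 0.8492²) = 0.236 m²/day.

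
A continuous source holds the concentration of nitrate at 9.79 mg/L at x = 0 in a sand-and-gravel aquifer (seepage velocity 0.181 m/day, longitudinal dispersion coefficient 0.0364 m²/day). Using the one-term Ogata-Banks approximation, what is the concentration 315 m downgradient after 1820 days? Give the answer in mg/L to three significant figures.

For a continuous step input, C/C₀ ≈ ½·erfc((x−vt)/(2√(Dt))).
vt = 0.181 × 1820 = 329.42 m and 2√(Dt) = 2√(0.0364 × 1820) = 16.28 m.
Argument (x−vt)/(2√(Dt)) = (315 − 329.42)/16.28 = -0.8857; ½·erfc(-0.8857) = 0.8948.
C = 9.79 × 0.8948 = 8.76 mg/L.

8.76 mg/L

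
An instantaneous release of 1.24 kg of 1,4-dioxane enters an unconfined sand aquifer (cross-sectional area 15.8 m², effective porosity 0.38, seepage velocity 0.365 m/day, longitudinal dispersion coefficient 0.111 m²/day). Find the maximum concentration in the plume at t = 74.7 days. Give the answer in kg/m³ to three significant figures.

The peak of an instantaneous 1D plume sits at x = vt; there the Gaussian factor is 1 and C_max = M/(n_e·A·√(4πDt)), where n_e·A is the pore area the mass is dissolved in.
√(4πDt) = √(4π × 0.111 × 74.7) = 10.21 m, so C_max = 1.24/(0.38 × 15.8 × 10.21) = 0.0202 kg/m³.

0.0202 kg/m³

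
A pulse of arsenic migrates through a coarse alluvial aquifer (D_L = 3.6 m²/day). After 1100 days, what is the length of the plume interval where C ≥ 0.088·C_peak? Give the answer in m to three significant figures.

392 m

The plume is Gaussian with σ = √(2Dt) = √(2 × 3.6 × 1100) = 88.99 m.
C/C_peak = exp(−Δx²/(2σ²)) = 0.088 ⇒ Δx = σ·√(−2 ln 0.088) = 88.99 × 2.205 = 196.2 m.
Width = 2Δx = 392 m.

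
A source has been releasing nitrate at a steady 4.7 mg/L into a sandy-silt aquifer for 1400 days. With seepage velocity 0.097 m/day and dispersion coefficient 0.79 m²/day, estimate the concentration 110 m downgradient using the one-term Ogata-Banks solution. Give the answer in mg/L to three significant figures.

3.33 mg/L

For a continuous step input, C/C₀ ≈ ½·erfc((x−vt)/(2√(Dt))).
vt = 0.097 × 1400 = 135.8 m and 2√(Dt) = 2√(0.79 × 1400) = 66.51 m.
Argument (x−vt)/(2√(Dt)) = (110 − 135.8)/66.51 = -0.3879; ½·erfc(-0.3879) = 0.7084.
C = 4.7 × 0.7084 = 3.33 mg/L.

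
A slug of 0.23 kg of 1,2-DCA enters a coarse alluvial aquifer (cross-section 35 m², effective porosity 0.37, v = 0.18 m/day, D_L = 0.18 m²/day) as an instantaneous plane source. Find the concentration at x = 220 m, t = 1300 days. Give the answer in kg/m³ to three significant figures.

0.000266 kg/m³

For an instantaneous plane source, C(x,t) = M/(n_e·A·√(4πDt)) · exp(−(x−vt)²/(4Dt)), with n_e·A the pore (flow) area.
Plume center vt = 0.18 × 1300 = 234 m, so the well at 220 m is 14 m upgradient of the peak.
√(4πDt) = 54.23 m, giving peak height M/(n_e·A·√(4πDt)) = 0.23/(0.37 × 35 × 54.23) = 0.0003275 kg/m³.
(x−vt)²/(4Dt) = (-14)²/(4 × 0.18 × 1300) = 0.2094; exp(−0.2094) = 0.8111.
C = 0.0003275 × 0.8111 = 0.000266 kg/m³.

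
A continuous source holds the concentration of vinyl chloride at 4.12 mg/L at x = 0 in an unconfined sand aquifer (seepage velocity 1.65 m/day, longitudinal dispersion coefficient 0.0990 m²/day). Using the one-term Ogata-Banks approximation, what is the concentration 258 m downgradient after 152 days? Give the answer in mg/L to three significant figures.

0.390 mg/L

For a continuous step input, C/C₀ ≈ ½·erfc((x−vt)/(2√(Dt))).
vt = 1.65 × 152 = 250.8 m and 2√(Dt) = 2√(0.0990 × 152) = 7.758 m.
Argument (x−vt)/(2√(Dt)) = (258 − 250.8)/7.758 = 0.9281; ½·erfc(0.9281) = 0.09467.
C = 4.12 × 0.09467 = 0.390 mg/L.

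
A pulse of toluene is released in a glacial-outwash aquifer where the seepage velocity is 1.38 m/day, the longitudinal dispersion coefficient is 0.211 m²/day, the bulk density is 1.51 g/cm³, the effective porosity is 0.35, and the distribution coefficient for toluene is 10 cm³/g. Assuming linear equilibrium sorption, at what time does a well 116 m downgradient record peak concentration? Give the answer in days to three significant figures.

3710 days

Retardation factor R = 1 + ρ_b·K_d/n = 1 + 1.51 × 10/0.35 = 44.14.
Sorption retards both mechanisms: v_R = v/R = 0.03126 m/day, D_R = D/R = 0.004780 m²/day.
Peak time from v_R²t² + 2D_R t − x² = 0: t = (√(D_R² + v_R²x²) − D_R)/v_R².
√(D_R² + v_R²x²) = √(0.004780² + 0.03126² × 116²) = 3.626; v_R² = 0.0009772.
t = (3.626 − 0.004780)/0.0009772 = 3710 days.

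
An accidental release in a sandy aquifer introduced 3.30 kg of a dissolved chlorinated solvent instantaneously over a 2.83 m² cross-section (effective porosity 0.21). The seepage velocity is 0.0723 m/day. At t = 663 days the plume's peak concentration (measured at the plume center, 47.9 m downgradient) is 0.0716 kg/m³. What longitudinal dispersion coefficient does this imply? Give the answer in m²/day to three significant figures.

0.722 m²/day

At the plume center C_max = M/(n_e·A·√(4πDt)), so D = M²/(4πt·(n_e·A·C_max)²).
n_e·A·C_max = 0.21 × 2.83 × 0.0716 = 0.04255 kg/m.
D = 3.30²/(4π × 663 × 0.04255²) = 0.722 m²/day.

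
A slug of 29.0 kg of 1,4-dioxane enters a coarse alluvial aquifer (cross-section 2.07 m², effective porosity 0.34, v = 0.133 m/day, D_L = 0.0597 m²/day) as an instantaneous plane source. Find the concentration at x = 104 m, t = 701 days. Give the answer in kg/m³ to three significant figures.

For an instantaneous plane source, C(x,t) = M/(n_e·A·√(4πDt)) · exp(−(x−vt)²/(4Dt)), with n_e·A the pore (flow) area.
Plume center vt = 0.133 × 701 = 93.233 m, so the well at 104 m is 10.767 m downgradient of the peak.
√(4πDt) = 22.93 m, giving peak height M/(n_e·A·√(4πDt)) = 29.0/(0.34 × 2.07 × 22.93) = 1.797 kg/m³.
(x−vt)²/(4Dt) = (10.767)²/(4 × 0.0597 × 701) = 0.6925; exp(−0.6925) = 0.5003.
C = 1.797 × 0.5003 = 0.899 kg/m³.

0.899 kg/m³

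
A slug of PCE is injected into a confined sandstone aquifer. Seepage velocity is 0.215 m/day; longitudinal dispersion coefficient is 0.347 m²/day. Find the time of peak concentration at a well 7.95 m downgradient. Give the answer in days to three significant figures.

For the 1D instantaneous-source solution, setting ∂C/∂t = 0 at fixed x gives v²t² + 2Dt − x² = 0, so t = (√(D² + v²x²) − D)/v².
√(D² + v²x²) = √(0.347² + 0.215² × 7.95²) = 1.744; v² = 0.046225.
t = (1.744 − 0.347)/0.046225 = 30.2 days (vs. the pure-advection estimate x/v = 37.0 d).

30.2 days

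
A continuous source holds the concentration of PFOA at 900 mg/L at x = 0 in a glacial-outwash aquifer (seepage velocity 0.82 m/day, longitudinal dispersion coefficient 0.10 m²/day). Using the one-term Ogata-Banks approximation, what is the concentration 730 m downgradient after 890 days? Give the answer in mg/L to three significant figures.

445 mg/L

For a continuous step input, C/C₀ ≈ ½·erfc((x−vt)/(2√(Dt))).
vt = 0.82 × 890 = 729.8 m and 2√(Dt) = 2√(0.10 × 890) = 18.87 m.
Argument (x−vt)/(2√(Dt)) = (730 − 729.8)/18.87 = 0.01060; ½·erfc(0.01060) = 0.4940.
C = 900 × 0.4940 = 445 mg/L.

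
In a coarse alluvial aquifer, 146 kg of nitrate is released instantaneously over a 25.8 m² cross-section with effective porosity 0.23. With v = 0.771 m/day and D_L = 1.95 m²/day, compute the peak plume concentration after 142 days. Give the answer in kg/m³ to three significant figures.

0.417 kg/m³

The peak of an instantaneous 1D plume sits at x = vt; there the Gaussian factor is 1 and C_max = M/(n_e·A·√(4πDt)), where n_e·A is the pore area the mass is dissolved in.
√(4πDt) = √(4π × 1.95 × 142) = 58.99 m, so C_max = 146/(0.23 × 25.8 × 58.99) = 0.417 kg/m³.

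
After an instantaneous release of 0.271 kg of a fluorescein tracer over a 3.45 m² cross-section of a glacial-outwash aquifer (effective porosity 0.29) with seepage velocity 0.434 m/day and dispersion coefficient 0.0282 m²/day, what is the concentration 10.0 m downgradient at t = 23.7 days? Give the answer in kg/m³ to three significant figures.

For an instantaneous plane source, C(x,t) = M/(n_e·A·√(4πDt)) · exp(−(x−vt)²/(4Dt)), with n_e·A the pore (flow) area.
Plume center vt = 0.434 × 23.7 = 10.2858 m, so the well at 10.0 m is 0.2858 m upgradient of the peak.
√(4πDt) = 2.898 m, giving peak height M/(n_e·A·√(4πDt)) = 0.271/(0.29 × 3.45 × 2.898) = 0.09347 kg/m³.
(x−vt)²/(4Dt) = (-0.2858)²/(4 × 0.0282 × 23.7) = 0.03055; exp(−0.03055) = 0.9699.
C = 0.09347 × 0.9699 = 0.0907 kg/m³.

0.0907 kg/m³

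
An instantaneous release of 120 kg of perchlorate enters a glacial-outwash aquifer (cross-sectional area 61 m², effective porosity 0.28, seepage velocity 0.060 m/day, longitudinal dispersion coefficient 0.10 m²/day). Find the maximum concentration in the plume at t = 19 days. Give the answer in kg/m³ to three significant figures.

1.44 kg/m³

The peak of an instantaneous 1D plume sits at x = vt; there the Gaussian factor is 1 and C_max = M/(n_e·A·√(4πDt)), where n_e·A is the pore area the mass is dissolved in.
√(4πDt) = √(4π × 0.10 × 19) = 4.886 m, so C_max = 120/(0.28 × 61 × 4.886) = 1.44 kg/m³.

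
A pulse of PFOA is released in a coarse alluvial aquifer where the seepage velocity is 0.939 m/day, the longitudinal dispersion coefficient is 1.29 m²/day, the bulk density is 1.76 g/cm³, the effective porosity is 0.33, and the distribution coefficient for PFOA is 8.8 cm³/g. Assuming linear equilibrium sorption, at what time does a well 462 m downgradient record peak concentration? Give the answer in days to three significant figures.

23500 days

Retardation factor R = 1 + ρ_b·K_d/n = 1 + 1.76 × 8.8/0.33 = 47.93.
Sorption retards both mechanisms: v_R = v/R = 0.01959 m/day, D_R = D/R = 0.02691 m²/day.
Peak time from v_R²t² + 2D_R t − x² = 0: t = (√(D_R² + v_R²x²) − D_R)/v_R².
√(D_R² + v_R²x²) = √(0.02691² + 0.01959² × 462²) = 9.051; v_R² = 0.0003838.
t = (9.051 − 0.02691)/0.0003838 = 23500 days.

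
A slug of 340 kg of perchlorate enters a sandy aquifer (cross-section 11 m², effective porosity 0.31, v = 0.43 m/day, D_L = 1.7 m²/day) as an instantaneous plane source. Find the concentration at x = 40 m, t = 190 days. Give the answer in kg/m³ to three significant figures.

For an instantaneous plane source, C(x,t) = M/(n_e·A·√(4πDt)) · exp(−(x−vt)²/(4Dt)), with n_e·A the pore (flow) area.
Plume center vt = 0.43 × 190 = 81.7 m, so the well at 40 m is 41.7 m upgradient of the peak.
√(4πDt) = 63.71 m, giving peak height M/(n_e·A·√(4πDt)) = 340/(0.31 × 11 × 63.71) = 1.565 kg/m³.
(x−vt)²/(4Dt) = (-41.7)²/(4 × 1.7 × 190) = 1.346; exp(−1.346) = 0.2603.
C = 1.565 × 0.2603 = 0.407 kg/m³.

0.407 kg/m³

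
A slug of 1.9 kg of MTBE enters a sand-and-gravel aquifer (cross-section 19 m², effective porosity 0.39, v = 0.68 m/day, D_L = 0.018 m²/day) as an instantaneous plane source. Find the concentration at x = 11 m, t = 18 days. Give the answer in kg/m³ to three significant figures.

For an instantaneous plane source, C(x,t) = M/(n_e·A·√(4πDt)) · exp(−(x−vt)²/(4Dt)), with n_e·A the pore (flow) area.
Plume center vt = 0.68 × 18 = 12.24 m, so the well at 11 m is 1.24 m upgradient of the peak.
√(4πDt) = 2.018 m, giving peak height M/(n_e·A·√(4πDt)) = 1.9/(0.39 × 19 × 2.018) = 0.1271 kg/m³.
(x−vt)²/(4Dt) = (-1.24)²/(4 × 0.018 × 18) = 1.186; exp(−1.186) = 0.3054.
C = 0.1271 × 0.3054 = 0.0388 kg/m³.

0.0388 kg/m³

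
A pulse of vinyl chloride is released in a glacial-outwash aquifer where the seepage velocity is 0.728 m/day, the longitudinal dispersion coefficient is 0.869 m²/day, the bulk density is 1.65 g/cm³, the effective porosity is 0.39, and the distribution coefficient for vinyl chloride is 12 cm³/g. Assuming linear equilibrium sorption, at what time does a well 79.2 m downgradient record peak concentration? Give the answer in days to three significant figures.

5550 days

Retardation factor R = 1 + ρ_b·K_d/n = 1 + 1.65 × 12/0.39 = 51.77.
Sorption retards both mechanisms: v_R = v/R = 0.01406 m/day, D_R = D/R = 0.01679 m²/day.
Peak time from v_R²t² + 2D_R t − x² = 0: t = (√(D_R² + v_R²x²) − D_R)/v_R².
√(D_R² + v_R²x²) = √(0.01679² + 0.01406² × 79.2²) = 1.114; v_R² = 0.0001977.
t = (1.114 − 0.01679)/0.0001977 = 5550 days.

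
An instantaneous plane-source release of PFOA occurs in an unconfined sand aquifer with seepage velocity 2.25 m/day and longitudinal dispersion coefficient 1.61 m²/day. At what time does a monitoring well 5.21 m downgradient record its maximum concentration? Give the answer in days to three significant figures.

2.02 days

For the 1D instantaneous-source solution, setting ∂C/∂t = 0 at fixed x gives v²t² + 2Dt − x² = 0, so t = (√(D² + v²x²) − D)/v².
√(D² + v²x²) = √(1.61² + 2.25² × 5.21²) = 11.83; v² = 5.0625.
t = (11.83 − 1.61)/5.0625 = 2.02 days (vs. the pure-advection estimate x/v = 2.32 d).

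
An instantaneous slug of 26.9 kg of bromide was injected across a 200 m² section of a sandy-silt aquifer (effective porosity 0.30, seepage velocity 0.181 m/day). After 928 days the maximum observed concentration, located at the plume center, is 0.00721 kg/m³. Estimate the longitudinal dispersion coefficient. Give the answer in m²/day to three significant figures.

At the plume center C_max = M/(n_e·A·√(4πDt)), so D = M²/(4πt·(n_e·A·C_max)²).
n_e·A·C_max = 0.30 × 200 × 0.00721 = 0.4326 kg/m.
D = 26.9²/(4π × 928 × 0.4326²) = 0.332 m²/day.

0.332 m²/day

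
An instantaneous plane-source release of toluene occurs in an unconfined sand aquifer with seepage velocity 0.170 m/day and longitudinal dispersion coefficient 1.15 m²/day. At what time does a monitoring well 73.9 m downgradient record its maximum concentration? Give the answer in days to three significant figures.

397 days

For the 1D instantaneous-source solution, setting ∂C/∂t = 0 at fixed x gives v²t² + 2Dt − x² = 0, so t = (√(D² + v²x²) − D)/v².
√(D² + v²x²) = √(1.15² + 0.170² × 73.9²) = 12.62; v² = 0.0289.
t = (12.62 − 1.15)/0.0289 = 397 days (vs. the pure-advection estimate x/v = 435 d).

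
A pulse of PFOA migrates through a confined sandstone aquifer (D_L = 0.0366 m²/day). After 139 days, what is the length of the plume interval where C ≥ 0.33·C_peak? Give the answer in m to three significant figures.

9.50 m

The plume is Gaussian with σ = √(2Dt) = √(2 × 0.0366 × 139) = 3.190 m.
C/C_peak = exp(−Δx²/(2σ²)) = 0.33 ⇒ Δx = σ·√(−2 ln 0.33) = 3.190 × 1.489 = 4.750 m.
Width = 2Δx = 9.50 m.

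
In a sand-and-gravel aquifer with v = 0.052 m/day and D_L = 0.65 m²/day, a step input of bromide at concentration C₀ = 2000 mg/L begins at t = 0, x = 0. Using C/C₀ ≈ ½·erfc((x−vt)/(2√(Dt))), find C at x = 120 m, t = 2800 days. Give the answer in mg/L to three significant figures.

For a continuous step input, C/C₀ ≈ ½·erfc((x−vt)/(2√(Dt))).
vt = 0.052 × 2800 = 145.6 m and 2√(Dt) = 2√(0.65 × 2800) = 85.32 m.
Argument (x−vt)/(2√(Dt)) = (120 − 145.6)/85.32 = -0.3000; ½·erfc(-0.3000) = 0.6643.
C = 2000 × 0.6643 = 1330 mg/L.

1330 mg/L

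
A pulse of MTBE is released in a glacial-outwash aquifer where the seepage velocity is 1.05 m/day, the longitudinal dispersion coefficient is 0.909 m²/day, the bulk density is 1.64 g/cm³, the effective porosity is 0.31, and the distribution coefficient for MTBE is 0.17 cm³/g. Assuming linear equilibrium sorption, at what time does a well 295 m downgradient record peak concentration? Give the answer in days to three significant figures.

Retardation factor R = 1 + ρ_b·K_d/n = 1 + 1.64 × 0.17/0.31 = 1.899.
Sorption retards both mechanisms: v_R = v/R = 0.5529 m/day, D_R = D/R = 0.4787 m²/day.
Peak time from v_R²t² + 2D_R t − x² = 0: t = (√(D_R² + v_R²x²) − D_R)/v_R².
√(D_R² + v_R²x²) = √(0.4787² + 0.5529² × 295²) = 163.1; v_R² = 0.3057.
t = (163.1 − 0.4787)/0.3057 = 532 days.

532 days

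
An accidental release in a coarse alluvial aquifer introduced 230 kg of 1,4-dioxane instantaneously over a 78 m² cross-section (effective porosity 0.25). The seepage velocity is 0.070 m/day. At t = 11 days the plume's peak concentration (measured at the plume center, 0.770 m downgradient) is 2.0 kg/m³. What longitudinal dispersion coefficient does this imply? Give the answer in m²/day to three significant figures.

0.252 m²/day

At the plume center C_max = M/(n_e·A·√(4πDt)), so D = M²/(4πt·(n_e·A·C_max)²).
n_e·A·C_max = 0.25 × 78 × 2.0 = 39.00 kg/m.
D = 230²/(4π × 11 × 39.00²) = 0.252 m²/day.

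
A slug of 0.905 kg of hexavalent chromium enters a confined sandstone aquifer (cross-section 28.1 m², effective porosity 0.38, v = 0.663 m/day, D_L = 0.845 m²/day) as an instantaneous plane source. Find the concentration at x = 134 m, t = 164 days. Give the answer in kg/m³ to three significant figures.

For an instantaneous plane source, C(x,t) = M/(n_e·A·√(4πDt)) · exp(−(x−vt)²/(4Dt)), with n_e·A the pore (flow) area.
Plume center vt = 0.663 × 164 = 108.732 m, so the well at 134 m is 25.268 m downgradient of the peak.
√(4πDt) = 41.73 m, giving peak height M/(n_e·A·√(4πDt)) = 0.905/(0.38 × 28.1 × 41.73) = 0.002031 kg/m³.
(x−vt)²/(4Dt) = (25.268)²/(4 × 0.845 × 164) = 1.152; exp(−1.152) = 0.3160.
C = 0.002031 × 0.3160 = 0.000642 kg/m³.

0.000642 kg/m³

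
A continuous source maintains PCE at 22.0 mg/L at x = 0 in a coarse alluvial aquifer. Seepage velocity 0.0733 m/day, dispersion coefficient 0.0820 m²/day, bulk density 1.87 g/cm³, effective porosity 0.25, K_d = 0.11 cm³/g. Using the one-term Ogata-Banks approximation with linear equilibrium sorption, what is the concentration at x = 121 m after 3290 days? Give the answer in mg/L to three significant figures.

Retardation factor R = 1 + ρ_b·K_d/n = 1 + 1.87 × 0.11/0.25 = 1.823.
Sorption retards both mechanisms: v_R = v/R = 0.04021 m/day, D_R = D/R = 0.04498 m²/day.
v_R·t = 0.04021 × 3290 = 132.2909 m; 2√(D_R t) = 24.33 m; argument = (121 − 132.2909)/24.33 = -0.4641.
C = C₀ × ½·erfc(-0.4641) = 22.0 × 0.7442 = 16.4 mg/L.

16.4 mg/L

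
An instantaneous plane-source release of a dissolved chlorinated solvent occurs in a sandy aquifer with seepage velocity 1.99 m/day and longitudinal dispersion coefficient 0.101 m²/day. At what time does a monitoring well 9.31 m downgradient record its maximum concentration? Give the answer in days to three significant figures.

For the 1D instantaneous-source solution, setting ∂C/∂t = 0 at fixed x gives v²t² + 2Dt − x² = 0, so t = (√(D² + v²x²) − D)/v².
√(D² + v²x²) = √(0.101² + 1.99² × 9.31²) = 18.53; v² = 3.9601.
t = (18.53 − 0.101)/3.9601 = 4.65 days (vs. the pure-advection estimate x/v = 4.68 d).

4.65 days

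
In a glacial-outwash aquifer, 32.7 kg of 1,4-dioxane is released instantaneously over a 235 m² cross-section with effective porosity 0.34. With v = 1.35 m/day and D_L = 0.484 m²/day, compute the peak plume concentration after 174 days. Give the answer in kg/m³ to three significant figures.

The peak of an instantaneous 1D plume sits at x = vt; there the Gaussian factor is 1 and C_max = M/(n_e·A·√(4πDt)), where n_e·A is the pore area the mass is dissolved in.
√(4πDt) = √(4π × 0.484 × 174) = 32.53 m, so C_max = 32.7/(0.34 × 235 × 32.53) = 0.0126 kg/m³.

0.0126 kg/m³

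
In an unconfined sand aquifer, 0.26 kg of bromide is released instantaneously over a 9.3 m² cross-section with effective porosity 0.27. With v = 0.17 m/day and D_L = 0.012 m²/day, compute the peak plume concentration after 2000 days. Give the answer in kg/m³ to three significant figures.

0.00596 kg/m³

The peak of an instantaneous 1D plume sits at x = vt; there the Gaussian factor is 1 and C_max = M/(n_e·A·√(4πDt)), where n_e·A is the pore area the mass is dissolved in.
√(4πDt) = √(4π × 0.012 × 2000) = 17.37 m, so C_max = 0.26/(0.27 × 9.3 × 17.37) = 0.00596 kg/m³.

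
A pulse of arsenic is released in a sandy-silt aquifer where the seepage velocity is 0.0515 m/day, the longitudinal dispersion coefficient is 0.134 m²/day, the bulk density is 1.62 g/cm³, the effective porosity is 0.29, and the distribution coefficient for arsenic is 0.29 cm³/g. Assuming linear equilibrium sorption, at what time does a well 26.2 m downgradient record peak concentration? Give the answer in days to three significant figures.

Retardation factor R = 1 + ρ_b·K_d/n = 1 + 1.62 × 0.29/0.29 = 2.620.
Sorption retards both mechanisms: v_R = v/R = 0.01966 m/day, D_R = D/R = 0.05115 m²/day.
Peak time from v_R²t² + 2D_R t − x² = 0: t = (√(D_R² + v_R²x²) − D_R)/v_R².
√(D_R² + v_R²x²) = √(0.05115² + 0.01966² × 26.2²) = 0.5176; v_R² = 0.0003865.
t = (0.5176 − 0.05115)/0.0003865 = 1210 days.

1210 days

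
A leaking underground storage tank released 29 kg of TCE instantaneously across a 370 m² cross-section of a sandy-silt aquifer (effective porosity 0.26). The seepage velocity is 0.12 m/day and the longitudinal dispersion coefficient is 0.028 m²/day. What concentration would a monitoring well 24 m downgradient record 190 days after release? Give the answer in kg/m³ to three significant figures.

For an instantaneous plane source, C(x,t) = M/(n_e·A·√(4πDt)) · exp(−(x−vt)²/(4Dt)), with n_e·A the pore (flow) area.
Plume center vt = 0.12 × 190 = 22.8 m, so the well at 24 m is 1.2 m downgradient of the peak.
√(4πDt) = 8.176 m, giving peak height M/(n_e·A·√(4πDt)) = 29/(0.26 × 370 × 8.176) = 0.03687 kg/m³.
(x−vt)²/(4Dt) = (1.2)²/(4 × 0.028 × 190) = 0.06767; exp(−0.06767) = 0.9346.
C = 0.03687 × 0.9346 = 0.0345 kg/m³.

0.0345 kg/m³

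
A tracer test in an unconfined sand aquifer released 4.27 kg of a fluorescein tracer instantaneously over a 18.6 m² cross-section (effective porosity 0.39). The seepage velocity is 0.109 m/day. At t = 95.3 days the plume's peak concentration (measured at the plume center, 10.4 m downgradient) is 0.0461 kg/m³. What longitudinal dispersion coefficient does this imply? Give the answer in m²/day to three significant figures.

0.136 m²/day

At the plume center C_max = M/(n_e·A·√(4πDt)), so D = M²/(4πt·(n_e·A·C_max)²).
n_e·A·C_max = 0.39 × 18.6 × 0.0461 = 0.3344 kg/m.
D = 4.27²/(4π × 95.3 × 0.3344²) = 0.136 m²/day.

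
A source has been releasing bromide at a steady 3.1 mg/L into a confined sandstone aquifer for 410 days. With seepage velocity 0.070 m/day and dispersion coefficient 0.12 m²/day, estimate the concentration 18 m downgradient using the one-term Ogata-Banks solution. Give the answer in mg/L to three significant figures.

2.66 mg/L

For a continuous step input, C/C₀ ≈ ½·erfc((x−vt)/(2√(Dt))).
vt = 0.070 × 410 = 28.7 m and 2√(Dt) = 2√(0.12 × 410) = 14.03 m.
Argument (x−vt)/(2√(Dt)) = (18 − 28.7)/14.03 = -0.7627; ½·erfc(-0.7627) = 0.8596.
C = 3.1 × 0.8596 = 2.66 mg/L.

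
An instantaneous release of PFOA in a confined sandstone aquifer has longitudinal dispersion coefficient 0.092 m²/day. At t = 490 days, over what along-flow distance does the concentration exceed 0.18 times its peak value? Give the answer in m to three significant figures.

The plume is Gaussian with σ = √(2Dt) = √(2 × 0.092 × 490) = 9.495 m.
C/C_peak = exp(−Δx²/(2σ²)) = 0.18 ⇒ Δx = σ·√(−2 ln 0.18) = 9.495 × 1.852 = 17.58 m.
Width = 2Δx = 35.2 m.

35.2 m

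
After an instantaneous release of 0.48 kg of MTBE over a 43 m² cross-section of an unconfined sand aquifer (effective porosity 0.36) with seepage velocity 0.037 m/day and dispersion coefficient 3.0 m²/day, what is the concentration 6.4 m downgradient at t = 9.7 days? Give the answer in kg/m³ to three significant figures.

0.00119 kg/m³

For an instantaneous plane source, C(x,t) = M/(n_e·A·√(4πDt)) · exp(−(x−vt)²/(4Dt)), with n_e·A the pore (flow) area.
Plume center vt = 0.037 × 9.7 = 0.3589 m, so the well at 6.4 m is 6.0411 m downgradient of the peak.
√(4πDt) = 19.12 m, giving peak height M/(n_e·A·√(4πDt)) = 0.48/(0.36 × 43 × 19.12) = 0.001622 kg/m³.
(x−vt)²/(4Dt) = (6.0411)²/(4 × 3.0 × 9.7) = 0.3135; exp(−0.3135) = 0.7309.
C = 0.001622 × 0.7309 = 0.00119 kg/m³.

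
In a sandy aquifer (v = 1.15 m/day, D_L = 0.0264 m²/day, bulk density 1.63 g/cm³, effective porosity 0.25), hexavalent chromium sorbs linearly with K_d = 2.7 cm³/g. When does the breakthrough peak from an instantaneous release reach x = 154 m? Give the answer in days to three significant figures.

Retardation factor R = 1 + ρ_b·K_d/n = 1 + 1.63 × 2.7/0.25 = 18.60.
Sorption retards both mechanisms: v_R = v/R = 0.06183 m/day, D_R = D/R = 0.001419 m²/day.
Peak time from v_R²t² + 2D_R t − x² = 0: t = (√(D_R² + v_R²x²) − D_R)/v_R².
√(D_R² + v_R²x²) = √(0.001419² + 0.06183² × 154²) = 9.522; v_R² = 0.003823.
t = (9.522 − 0.001419)/0.003823 = 2490 days.

2490 days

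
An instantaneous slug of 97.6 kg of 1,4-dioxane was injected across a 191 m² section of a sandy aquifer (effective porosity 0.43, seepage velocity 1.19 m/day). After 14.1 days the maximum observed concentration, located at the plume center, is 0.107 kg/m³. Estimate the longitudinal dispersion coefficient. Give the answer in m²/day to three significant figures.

At the plume center C_max = M/(n_e·A·√(4πDt)), so D = M²/(4πt·(n_e·A·C_max)²).
n_e·A·C_max = 0.43 × 191 × 0.107 = 8.788 kg/m.
D = 97.6²/(4π × 14.1 × 8.788²) = 0.696 m²/day.

0.696 m²/day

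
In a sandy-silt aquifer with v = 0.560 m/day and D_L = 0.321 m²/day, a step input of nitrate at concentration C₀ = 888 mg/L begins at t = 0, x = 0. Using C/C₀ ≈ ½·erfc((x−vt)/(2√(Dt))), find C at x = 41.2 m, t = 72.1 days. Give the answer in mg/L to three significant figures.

For a continuous step input, C/C₀ ≈ ½·erfc((x−vt)/(2√(Dt))).
vt = 0.560 × 72.1 = 40.376 m and 2√(Dt) = 2√(0.321 × 72.1) = 9.622 m.
Argument (x−vt)/(2√(Dt)) = (41.2 − 40.376)/9.622 = 0.08564; ½·erfc(0.08564) = 0.4518.
C = 888 × 0.4518 = 401 mg/L.

401 mg/L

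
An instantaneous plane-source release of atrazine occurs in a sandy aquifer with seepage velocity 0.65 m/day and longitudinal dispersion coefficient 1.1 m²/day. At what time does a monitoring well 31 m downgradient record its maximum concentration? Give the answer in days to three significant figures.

45.2 days

For the 1D instantaneous-source solution, setting ∂C/∂t = 0 at fixed x gives v²t² + 2Dt − x² = 0, so t = (√(D² + v²x²) − D)/v².
√(D² + v²x²) = √(1.1² + 0.65² × 31²) = 20.18; v² = 0.4225.
t = (20.18 − 1.1)/0.4225 = 45.2 days (vs. the pure-advection estimate x/v = 47.7 d).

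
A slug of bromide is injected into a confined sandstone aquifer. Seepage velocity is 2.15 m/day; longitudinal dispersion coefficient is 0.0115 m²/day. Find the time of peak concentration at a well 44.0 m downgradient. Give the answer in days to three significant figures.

20.5 days

For the 1D instantaneous-source solution, setting ∂C/∂t = 0 at fixed x gives v²t² + 2Dt − x² = 0, so t = (√(D² + v²x²) − D)/v².
√(D² + v²x²) = √(0.0115² + 2.15² × 44.0²) = 94.60; v² = 4.6225.
t = (94.60 − 0.0115)/4.6225 = 20.5 days (vs. the pure-advection estimate x/v = 20.5 d).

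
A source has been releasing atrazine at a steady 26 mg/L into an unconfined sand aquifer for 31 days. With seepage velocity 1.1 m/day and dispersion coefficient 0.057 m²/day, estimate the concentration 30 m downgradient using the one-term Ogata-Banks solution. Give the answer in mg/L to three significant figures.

25.6 mg/L

For a continuous step input, C/C₀ ≈ ½·erfc((x−vt)/(2√(Dt))).
vt = 1.1 × 31 = 34.1 m and 2√(Dt) = 2√(0.057 × 31) = 2.659 m.
Argument (x−vt)/(2√(Dt)) = (30 − 34.1)/2.659 = -1.542; ½·erfc(-1.542) = 0.9854.
C = 26 × 0.9854 = 25.6 mg/L.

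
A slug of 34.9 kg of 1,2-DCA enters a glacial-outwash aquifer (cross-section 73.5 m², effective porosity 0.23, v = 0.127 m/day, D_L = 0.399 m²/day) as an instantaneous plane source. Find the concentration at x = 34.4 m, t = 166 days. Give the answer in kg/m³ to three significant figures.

For an instantaneous plane source, C(x,t) = M/(n_e·A·√(4πDt)) · exp(−(x−vt)²/(4Dt)), with n_e·A the pore (flow) area.
Plume center vt = 0.127 × 166 = 21.082 m, so the well at 34.4 m is 13.318 m downgradient of the peak.
√(4πDt) = 28.85 m, giving peak height M/(n_e·A·√(4πDt)) = 34.9/(0.23 × 73.5 × 28.85) = 0.07156 kg/m³.
(x−vt)²/(4Dt) = (13.318)²/(4 × 0.399 × 166) = 0.6695; exp(−0.6695) = 0.5120.
C = 0.07156 × 0.5120 = 0.0366 kg/m³.

0.0366 kg/m³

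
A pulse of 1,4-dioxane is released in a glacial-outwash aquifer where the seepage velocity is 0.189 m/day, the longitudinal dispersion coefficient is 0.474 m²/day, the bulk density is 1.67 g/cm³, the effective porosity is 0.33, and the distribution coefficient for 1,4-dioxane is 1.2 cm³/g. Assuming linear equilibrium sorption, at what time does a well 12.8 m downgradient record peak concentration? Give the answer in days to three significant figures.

Retardation factor R = 1 + ρ_b·K_d/n = 1 + 1.67 × 1.2/0.33 = 7.073.
Sorption retards both mechanisms: v_R = v/R = 0.02672 m/day, D_R = D/R = 0.06702 m²/day.
Peak time from v_R²t² + 2D_R t − x² = 0: t = (√(D_R² + v_R²x²) − D_R)/v_R².
√(D_R² + v_R²x²) = √(0.06702² + 0.02672² × 12.8²) = 0.3485; v_R² = 0.0007140.
t = (0.3485 − 0.06702)/0.0007140 = 394 days.

394 days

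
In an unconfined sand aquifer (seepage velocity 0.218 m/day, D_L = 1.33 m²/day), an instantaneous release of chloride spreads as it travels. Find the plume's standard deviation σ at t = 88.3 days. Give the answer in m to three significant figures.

15.3 m

Dispersive spreading gives a Gaussian with σ² = 2Dt; advection only shifts the center.
σ = √(2 × 1.33 × 88.3) = 15.3 m.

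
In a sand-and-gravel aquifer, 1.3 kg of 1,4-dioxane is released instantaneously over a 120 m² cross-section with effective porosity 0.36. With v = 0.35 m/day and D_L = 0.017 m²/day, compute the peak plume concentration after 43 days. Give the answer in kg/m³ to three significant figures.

0.00993 kg/m³

The peak of an instantaneous 1D plume sits at x = vt; there the Gaussian factor is 1 and C_max = M/(n_e·A·√(4πDt)), where n_e·A is the pore area the mass is dissolved in.
√(4πDt) = √(4π × 0.017 × 43) = 3.031 m, so C_max = 1.3/(0.36 × 120 × 3.031) = 0.00993 kg/m³.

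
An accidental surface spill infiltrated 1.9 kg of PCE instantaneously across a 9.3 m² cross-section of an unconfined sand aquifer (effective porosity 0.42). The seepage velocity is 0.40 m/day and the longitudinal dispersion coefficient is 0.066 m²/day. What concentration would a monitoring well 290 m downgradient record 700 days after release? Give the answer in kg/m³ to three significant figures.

0.0118 kg/m³

For an instantaneous plane source, C(x,t) = M/(n_e·A·√(4πDt)) · exp(−(x−vt)²/(4Dt)), with n_e·A the pore (flow) area.
Plume center vt = 0.40 × 700 = 280 m, so the well at 290 m is 10 m downgradient of the peak.
√(4πDt) = 24.09 m, giving peak height M/(n_e·A·√(4πDt)) = 1.9/(0.42 × 9.3 × 24.09) = 0.02019 kg/m³.
(x−vt)²/(4Dt) = (10)²/(4 × 0.066 × 700) = 0.5411; exp(−0.5411) = 0.5821.
C = 0.02019 × 0.5821 = 0.0118 kg/m³.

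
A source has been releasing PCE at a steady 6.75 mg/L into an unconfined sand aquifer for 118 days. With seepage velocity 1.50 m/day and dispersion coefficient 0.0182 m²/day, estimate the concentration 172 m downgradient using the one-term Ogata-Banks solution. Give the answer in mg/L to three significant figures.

For a continuous step input, C/C₀ ≈ ½·erfc((x−vt)/(2√(Dt))).
vt = 1.50 × 118 = 177 m and 2√(Dt) = 2√(0.0182 × 118) = 2.931 m.
Argument (x−vt)/(2√(Dt)) = (172 − 177)/2.931 = -1.706; ½·erfc(-1.706) = 0.9921.
C = 6.75 × 0.9921 = 6.70 mg/L.

6.70 mg/L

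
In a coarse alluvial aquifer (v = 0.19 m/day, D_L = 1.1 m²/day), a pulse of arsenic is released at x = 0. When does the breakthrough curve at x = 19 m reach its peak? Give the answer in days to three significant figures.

74.1 days

For the 1D instantaneous-source solution, setting ∂C/∂t = 0 at fixed x gives v²t² + 2Dt − x² = 0, so t = (√(D² + v²x²) − D)/v².
√(D² + v²x²) = √(1.1² + 0.19² × 19²) = 3.774; v² = 0.0361.
t = (3.774 − 1.1)/0.0361 = 74.1 days (vs. the pure-advection estimate x/v = 100 d).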